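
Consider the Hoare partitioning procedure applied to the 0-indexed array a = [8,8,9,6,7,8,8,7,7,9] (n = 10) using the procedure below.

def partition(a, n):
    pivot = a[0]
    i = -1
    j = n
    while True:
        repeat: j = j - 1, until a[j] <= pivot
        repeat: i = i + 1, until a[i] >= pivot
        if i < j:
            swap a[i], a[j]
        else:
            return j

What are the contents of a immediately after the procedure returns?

pivot = a[0] = 8; i = -1, j = 10
j→8 (a[8]=7≤8), i→0 (a[0]=8≥8); i<j, swap → [7,8,9,6,7,8,8,7,8,9]
j→7 (a[7]=7≤8), i→1 (a[1]=8≥8); i<j, swap → [7,7,9,6,7,8,8,8,8,9]
j→6 (a[6]=8≤8), i→2 (a[2]=9≥8); i<j, swap → [7,7,8,6,7,8,9,8,8,9]
j→5, i→5; i≥j, return j=5. a = [7,7,8,6,7,8,9,8,8,9]

[7,7,8,6,7,8,9,8,8,9]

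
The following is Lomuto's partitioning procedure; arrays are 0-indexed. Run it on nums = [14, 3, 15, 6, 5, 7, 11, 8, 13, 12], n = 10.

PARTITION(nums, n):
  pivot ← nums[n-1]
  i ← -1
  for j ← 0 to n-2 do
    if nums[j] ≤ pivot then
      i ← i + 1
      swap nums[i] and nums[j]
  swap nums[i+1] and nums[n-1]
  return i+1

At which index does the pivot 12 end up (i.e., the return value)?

pivot=12, i=-1
j=0: 14>12, skip
j=1: 3≤12, i=0, swap(0,1) ⇒ [3, 14, 15, 6, 5, 7, 11, 8, 13, 12]
j=2: 15>12, skip
j=3: 6≤12, i=1, swap(1,3) ⇒ [3, 6, 15, 14, 5, 7, 11, 8, 13, 12]
j=4: 5≤12, i=2, swap(2,4) ⇒ [3, 6, 5, 14, 15, 7, 11, 8, 13, 12]
j=5: 7≤12, i=3, swap(3,5) ⇒ [3, 6, 5, 7, 15, 14, 11, 8, 13, 12]
j=6: 11≤12, i=4, swap(4,6) ⇒ [3, 6, 5, 7, 11, 14, 15, 8, 13, 12]
j=7: 8≤12, i=5, swap(5,7) ⇒ [3, 6, 5, 7, 11, 8, 15, 14, 13, 12]
j=8: 13>12, skip
swap(6,9) ⇒ [3, 6, 5, 7, 11, 8, 12, 14, 13, 15]; return 6

6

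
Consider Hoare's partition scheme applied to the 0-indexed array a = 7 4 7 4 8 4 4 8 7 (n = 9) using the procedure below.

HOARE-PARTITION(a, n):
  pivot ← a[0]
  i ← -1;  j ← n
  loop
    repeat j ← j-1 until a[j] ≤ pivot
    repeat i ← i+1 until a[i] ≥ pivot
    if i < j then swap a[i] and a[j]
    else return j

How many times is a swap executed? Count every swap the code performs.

pivot = a[0] = 7; i = -1, j = 9
j→8 (a[8]=7≤7), i→0 (a[0]=7≥7); i<j, swap → 7 4 7 4 8 4 4 8 7
j→6 (a[6]=4≤7), i→2 (a[2]=7≥7); i<j, swap → 7 4 4 4 8 4 7 8 7
j→5 (a[5]=4≤7), i→4 (a[4]=8≥7); i<j, swap → 7 4 4 4 4 8 7 8 7
j→4, i→5; i≥j, return j=4. a = 7 4 4 4 4 8 7 8 7

3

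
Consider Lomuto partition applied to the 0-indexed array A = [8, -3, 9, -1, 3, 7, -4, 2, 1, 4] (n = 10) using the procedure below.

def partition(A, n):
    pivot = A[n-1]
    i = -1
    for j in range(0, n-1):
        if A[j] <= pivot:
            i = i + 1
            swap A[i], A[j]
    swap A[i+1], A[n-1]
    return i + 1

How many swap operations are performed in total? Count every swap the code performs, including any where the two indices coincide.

7

pivot=4, i=-1
j=0: 8>4, skip
j=1: -3≤4, i=0, swap(0,1) ⇒ [-3, 8, 9, -1, 3, 7, -4, 2, 1, 4]
j=2: 9>4, skip
j=3: -1≤4, i=1, swap(1,3) ⇒ [-3, -1, 9, 8, 3, 7, -4, 2, 1, 4]
j=4: 3≤4, i=2, swap(2,4) ⇒ [-3, -1, 3, 8, 9, 7, -4, 2, 1, 4]
j=5: 7>4, skip
j=6: -4≤4, i=3, swap(3,6) ⇒ [-3, -1, 3, -4, 9, 7, 8, 2, 1, 4]
j=7: 2≤4, i=4, swap(4,7) ⇒ [-3, -1, 3, -4, 2, 7, 8, 9, 1, 4]
j=8: 1≤4, i=5, swap(5,8) ⇒ [-3, -1, 3, -4, 2, 1, 8, 9, 7, 4]
swap(6,9) ⇒ [-3, -1, 3, -4, 2, 1, 4, 9, 7, 8]; return 6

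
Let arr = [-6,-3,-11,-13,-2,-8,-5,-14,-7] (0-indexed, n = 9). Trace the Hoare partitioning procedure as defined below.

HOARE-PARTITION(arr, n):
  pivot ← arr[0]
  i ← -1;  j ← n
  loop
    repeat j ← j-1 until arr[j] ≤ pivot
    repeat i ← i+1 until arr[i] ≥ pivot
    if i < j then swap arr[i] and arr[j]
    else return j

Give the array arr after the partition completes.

pivot = arr[0] = -6; i = -1, j = 9
j→8 (arr[8]=-7≤-6), i→0 (arr[0]=-6≥-6); i<j, swap → [-7,-3,-11,-13,-2,-8,-5,-14,-6]
j→7 (arr[7]=-14≤-6), i→1 (arr[1]=-3≥-6); i<j, swap → [-7,-14,-11,-13,-2,-8,-5,-3,-6]
j→5 (arr[5]=-8≤-6), i→4 (arr[4]=-2≥-6); i<j, swap → [-7,-14,-11,-13,-8,-2,-5,-3,-6]
j→4, i→5; i≥j, return j=4. arr = [-7,-14,-11,-13,-8,-2,-5,-3,-6]

[-7,-14,-11,-13,-8,-2,-5,-3,-6]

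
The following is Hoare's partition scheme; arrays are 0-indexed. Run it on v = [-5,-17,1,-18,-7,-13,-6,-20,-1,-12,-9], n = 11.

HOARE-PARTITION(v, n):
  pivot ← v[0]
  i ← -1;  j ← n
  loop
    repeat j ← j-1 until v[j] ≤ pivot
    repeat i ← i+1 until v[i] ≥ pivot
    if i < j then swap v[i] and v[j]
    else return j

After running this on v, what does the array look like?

[-9,-17,-12,-18,-7,-13,-6,-20,-1,1,-5]

pivot=-5
j stops at 10 (-9), i stops at 0 (-5); swap ⇒ [-9,-17,1,-18,-7,-13,-6,-20,-1,-12,-5]
j stops at 9 (-12), i stops at 2 (1); swap ⇒ [-9,-17,-12,-18,-7,-13,-6,-20,-1,1,-5]
j stops at 7, i stops at 8; i≥j ⇒ return 7. v=[-9,-17,-12,-18,-7,-13,-6,-20,-1,1,-5]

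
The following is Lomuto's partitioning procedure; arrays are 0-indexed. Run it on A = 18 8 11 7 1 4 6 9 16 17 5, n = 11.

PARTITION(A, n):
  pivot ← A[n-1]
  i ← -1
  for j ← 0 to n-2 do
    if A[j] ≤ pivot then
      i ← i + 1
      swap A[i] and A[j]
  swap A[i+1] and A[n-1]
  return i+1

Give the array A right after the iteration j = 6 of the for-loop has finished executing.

pivot = A[10] = 5; i = -1
j=0: A[0]=18 > 5 → no swap
j=1: A[1]=8 > 5 → no swap
j=2: A[2]=11 > 5 → no swap
j=3: A[3]=7 > 5 → no swap
j=4: A[4]=1 ≤ 5 → i=0, swap A[0],A[4] → 1 8 11 7 18 4 6 9 16 17 5
j=5: A[5]=4 ≤ 5 → i=1, swap A[1],A[5] → 1 4 11 7 18 8 6 9 16 17 5
j=6: A[6]=6 > 5 → no swap
(after j=6) A = 1 4 11 7 18 8 6 9 16 17 5

1 4 11 7 18 8 6 9 16 17 5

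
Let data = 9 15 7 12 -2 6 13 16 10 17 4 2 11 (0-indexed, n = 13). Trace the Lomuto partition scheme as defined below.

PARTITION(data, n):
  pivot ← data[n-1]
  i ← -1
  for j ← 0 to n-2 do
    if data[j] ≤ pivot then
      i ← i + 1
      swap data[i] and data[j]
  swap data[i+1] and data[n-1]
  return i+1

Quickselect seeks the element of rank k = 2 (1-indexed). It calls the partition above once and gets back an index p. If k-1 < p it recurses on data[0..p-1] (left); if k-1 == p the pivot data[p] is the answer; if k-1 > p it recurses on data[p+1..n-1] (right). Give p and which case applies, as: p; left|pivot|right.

7; left

pivot=11, i=-1
j=0: 9≤11, i=0, swap(0,0) ⇒ 9 15 7 12 -2 6 13 16 10 17 4 2 11
j=1: 15>11, skip
j=2: 7≤11, i=1, swap(1,2) ⇒ 9 7 15 12 -2 6 13 16 10 17 4 2 11
j=3: 12>11, skip
j=4: -2≤11, i=2, swap(2,4) ⇒ 9 7 -2 12 15 6 13 16 10 17 4 2 11
j=5: 6≤11, i=3, swap(3,5) ⇒ 9 7 -2 6 15 12 13 16 10 17 4 2 11
j=6: 13>11, skip
j=7: 16>11, skip
j=8: 10≤11, i=4, swap(4,8) ⇒ 9 7 -2 6 10 12 13 16 15 17 4 2 11
j=9: 17>11, skip
j=10: 4≤11, i=5, swap(5,10) ⇒ 9 7 -2 6 10 4 13 16 15 17 12 2 11
j=11: 2≤11, i=6, swap(6,11) ⇒ 9 7 -2 6 10 4 2 16 15 17 12 13 11
swap(7,12) ⇒ 9 7 -2 6 10 4 2 11 15 17 12 13 16; return 7
p = 7; k-1 = 1 < 7 ⇒ left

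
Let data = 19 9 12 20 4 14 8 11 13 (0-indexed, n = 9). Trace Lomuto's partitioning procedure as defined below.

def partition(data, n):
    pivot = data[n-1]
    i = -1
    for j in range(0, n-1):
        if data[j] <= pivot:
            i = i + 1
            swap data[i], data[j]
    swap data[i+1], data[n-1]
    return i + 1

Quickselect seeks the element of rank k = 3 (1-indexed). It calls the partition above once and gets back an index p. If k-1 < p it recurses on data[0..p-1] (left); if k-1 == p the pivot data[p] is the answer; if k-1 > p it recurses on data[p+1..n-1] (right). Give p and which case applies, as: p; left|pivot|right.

pivot=13, i=-1
j=0: 19>13, skip
j=1: 9≤13, i=0, swap(0,1) ⇒ 9 19 12 20 4 14 8 11 13
j=2: 12≤13, i=1, swap(1,2) ⇒ 9 12 19 20 4 14 8 11 13
j=3: 20>13, skip
j=4: 4≤13, i=2, swap(2,4) ⇒ 9 12 4 20 19 14 8 11 13
j=5: 14>13, skip
j=6: 8≤13, i=3, swap(3,6) ⇒ 9 12 4 8 19 14 20 11 13
j=7: 11≤13, i=4, swap(4,7) ⇒ 9 12 4 8 11 14 20 19 13
swap(5,8) ⇒ 9 12 4 8 11 13 20 19 14; return 5
p = 5; k-1 = 2 < 5 ⇒ left

5; left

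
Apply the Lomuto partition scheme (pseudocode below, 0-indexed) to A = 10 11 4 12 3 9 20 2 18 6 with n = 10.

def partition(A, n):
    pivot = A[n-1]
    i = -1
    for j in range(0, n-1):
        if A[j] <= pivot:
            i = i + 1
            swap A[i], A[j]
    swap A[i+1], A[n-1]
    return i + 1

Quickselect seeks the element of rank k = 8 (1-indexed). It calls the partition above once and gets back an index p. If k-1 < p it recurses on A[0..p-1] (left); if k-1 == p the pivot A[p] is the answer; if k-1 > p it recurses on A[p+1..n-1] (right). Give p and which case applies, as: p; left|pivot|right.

3; right

pivot = A[9] = 6; i = -1
j=0: A[0]=10 > 6 → no swap
j=1: A[1]=11 > 6 → no swap
j=2: A[2]=4 ≤ 6 → i=0, swap A[0],A[2] → 4 11 10 12 3 9 20 2 18 6
j=3: A[3]=12 > 6 → no swap
j=4: A[4]=3 ≤ 6 → i=1, swap A[1],A[4] → 4 3 10 12 11 9 20 2 18 6
j=5: A[5]=9 > 6 → no swap
j=6: A[6]=20 > 6 → no swap
j=7: A[7]=2 ≤ 6 → i=2, swap A[2],A[7] → 4 3 2 12 11 9 20 10 18 6
j=8: A[8]=18 > 6 → no swap
final swap A[3],A[9] → 4 3 2 6 11 9 20 10 18 12; return 3
p = 3; k-1 = 7 > 3 ⇒ right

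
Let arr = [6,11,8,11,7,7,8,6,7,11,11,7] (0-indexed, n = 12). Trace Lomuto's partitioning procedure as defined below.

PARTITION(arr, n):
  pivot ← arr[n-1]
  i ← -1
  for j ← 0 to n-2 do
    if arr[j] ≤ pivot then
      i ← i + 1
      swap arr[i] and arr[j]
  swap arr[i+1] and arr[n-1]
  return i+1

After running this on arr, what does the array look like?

[6,7,7,6,7,7,8,11,11,11,11,8]

pivot = arr[11] = 7; i = -1
j=0: arr[0]=6 ≤ 7 → i=0, swap arr[0],arr[0] (no change) → [6,11,8,11,7,7,8,6,7,11,11,7]
j=1: arr[1]=11 > 7 → no swap
j=2: arr[2]=8 > 7 → no swap
j=3: arr[3]=11 > 7 → no swap
j=4: arr[4]=7 ≤ 7 → i=1, swap arr[1],arr[4] → [6,7,8,11,11,7,8,6,7,11,11,7]
j=5: arr[5]=7 ≤ 7 → i=2, swap arr[2],arr[5] → [6,7,7,11,11,8,8,6,7,11,11,7]
j=6: arr[6]=8 > 7 → no swap
j=7: arr[7]=6 ≤ 7 → i=3, swap arr[3],arr[7] → [6,7,7,6,11,8,8,11,7,11,11,7]
j=8: arr[8]=7 ≤ 7 → i=4, swap arr[4],arr[8] → [6,7,7,6,7,8,8,11,11,11,11,7]
j=9: arr[9]=11 > 7 → no swap
j=10: arr[10]=11 > 7 → no swap
final swap arr[5],arr[11] → [6,7,7,6,7,7,8,11,11,11,11,8]; return 5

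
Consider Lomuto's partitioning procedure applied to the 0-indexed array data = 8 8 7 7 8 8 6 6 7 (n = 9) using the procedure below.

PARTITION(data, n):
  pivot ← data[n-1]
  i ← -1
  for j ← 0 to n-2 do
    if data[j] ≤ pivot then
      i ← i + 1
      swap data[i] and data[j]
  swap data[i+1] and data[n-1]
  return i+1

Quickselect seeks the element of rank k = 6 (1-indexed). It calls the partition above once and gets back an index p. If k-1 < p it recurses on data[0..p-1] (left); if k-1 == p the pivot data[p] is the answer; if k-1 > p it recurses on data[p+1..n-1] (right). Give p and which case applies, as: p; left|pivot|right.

4; right

pivot=7, i=-1
j=0: 8>7, skip
j=1: 8>7, skip
j=2: 7≤7, i=0, swap(0,2) ⇒ 7 8 8 7 8 8 6 6 7
j=3: 7≤7, i=1, swap(1,3) ⇒ 7 7 8 8 8 8 6 6 7
j=4: 8>7, skip
j=5: 8>7, skip
j=6: 6≤7, i=2, swap(2,6) ⇒ 7 7 6 8 8 8 8 6 7
j=7: 6≤7, i=3, swap(3,7) ⇒ 7 7 6 6 8 8 8 8 7
swap(4,8) ⇒ 7 7 6 6 7 8 8 8 8; return 4
p = 4; k-1 = 5 > 4 ⇒ right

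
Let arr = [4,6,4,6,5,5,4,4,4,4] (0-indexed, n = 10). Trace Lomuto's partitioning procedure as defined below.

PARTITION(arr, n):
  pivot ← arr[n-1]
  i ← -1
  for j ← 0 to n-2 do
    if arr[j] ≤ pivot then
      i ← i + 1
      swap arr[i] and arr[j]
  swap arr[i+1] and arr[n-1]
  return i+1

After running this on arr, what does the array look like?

pivot = arr[9] = 4; i = -1
j=0: arr[0]=4 ≤ 4 → i=0, swap arr[0],arr[0] (no change) → [4,6,4,6,5,5,4,4,4,4]
j=1: arr[1]=6 > 4 → no swap
j=2: arr[2]=4 ≤ 4 → i=1, swap arr[1],arr[2] → [4,4,6,6,5,5,4,4,4,4]
j=3: arr[3]=6 > 4 → no swap
j=4: arr[4]=5 > 4 → no swap
j=5: arr[5]=5 > 4 → no swap
j=6: arr[6]=4 ≤ 4 → i=2, swap arr[2],arr[6] → [4,4,4,6,5,5,6,4,4,4]
j=7: arr[7]=4 ≤ 4 → i=3, swap arr[3],arr[7] → [4,4,4,4,5,5,6,6,4,4]
j=8: arr[8]=4 ≤ 4 → i=4, swap arr[4],arr[8] → [4,4,4,4,4,5,6,6,5,4]
final swap arr[5],arr[9] → [4,4,4,4,4,4,6,6,5,5]; return 5

[4,4,4,4,4,4,6,6,5,5]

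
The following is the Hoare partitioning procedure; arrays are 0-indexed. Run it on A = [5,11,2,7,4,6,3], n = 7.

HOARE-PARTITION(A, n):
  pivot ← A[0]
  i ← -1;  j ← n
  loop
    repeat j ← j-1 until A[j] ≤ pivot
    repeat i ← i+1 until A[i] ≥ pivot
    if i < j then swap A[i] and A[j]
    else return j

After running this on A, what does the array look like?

pivot = A[0] = 5; i = -1, j = 7
j→6 (A[6]=3≤5), i→0 (A[0]=5≥5); i<j, swap → [3,11,2,7,4,6,5]
j→4 (A[4]=4≤5), i→1 (A[1]=11≥5); i<j, swap → [3,4,2,7,11,6,5]
j→2, i→3; i≥j, return j=2. A = [3,4,2,7,11,6,5]

[3,4,2,7,11,6,5]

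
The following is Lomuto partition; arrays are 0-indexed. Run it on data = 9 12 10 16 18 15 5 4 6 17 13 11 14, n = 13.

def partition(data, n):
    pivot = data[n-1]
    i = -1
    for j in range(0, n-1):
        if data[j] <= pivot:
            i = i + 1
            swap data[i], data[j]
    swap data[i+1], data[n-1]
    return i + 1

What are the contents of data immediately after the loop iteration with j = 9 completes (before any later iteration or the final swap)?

9 12 10 5 4 6 16 18 15 17 13 11 14

pivot=14, i=-1
j=0: 9≤14, i=0, swap(0,0) ⇒ 9 12 10 16 18 15 5 4 6 17 13 11 14
j=1: 12≤14, i=1, swap(1,1) ⇒ 9 12 10 16 18 15 5 4 6 17 13 11 14
j=2: 10≤14, i=2, swap(2,2) ⇒ 9 12 10 16 18 15 5 4 6 17 13 11 14
j=3: 16>14, skip
j=4: 18>14, skip
j=5: 15>14, skip
j=6: 5≤14, i=3, swap(3,6) ⇒ 9 12 10 5 18 15 16 4 6 17 13 11 14
j=7: 4≤14, i=4, swap(4,7) ⇒ 9 12 10 5 4 15 16 18 6 17 13 11 14
j=8: 6≤14, i=5, swap(5,8) ⇒ 9 12 10 5 4 6 16 18 15 17 13 11 14
j=9: 17>14, skip
(after j=9) data = 9 12 10 5 4 6 16 18 15 17 13 11 14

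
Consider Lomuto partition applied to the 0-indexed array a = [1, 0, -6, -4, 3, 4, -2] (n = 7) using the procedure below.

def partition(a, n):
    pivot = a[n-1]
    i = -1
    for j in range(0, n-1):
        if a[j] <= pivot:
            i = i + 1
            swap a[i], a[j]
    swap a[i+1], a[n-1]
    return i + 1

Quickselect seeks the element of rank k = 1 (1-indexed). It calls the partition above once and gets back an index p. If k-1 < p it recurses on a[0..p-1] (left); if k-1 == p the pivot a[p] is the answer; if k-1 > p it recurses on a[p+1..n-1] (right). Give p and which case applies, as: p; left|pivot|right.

pivot=-2, i=-1
j=0: 1>-2, skip
j=1: 0>-2, skip
j=2: -6≤-2, i=0, swap(0,2) ⇒ [-6, 0, 1, -4, 3, 4, -2]
j=3: -4≤-2, i=1, swap(1,3) ⇒ [-6, -4, 1, 0, 3, 4, -2]
j=4: 3>-2, skip
j=5: 4>-2, skip
swap(2,6) ⇒ [-6, -4, -2, 0, 3, 4, 1]; return 2
p = 2; k-1 = 0 < 2 ⇒ left

2; left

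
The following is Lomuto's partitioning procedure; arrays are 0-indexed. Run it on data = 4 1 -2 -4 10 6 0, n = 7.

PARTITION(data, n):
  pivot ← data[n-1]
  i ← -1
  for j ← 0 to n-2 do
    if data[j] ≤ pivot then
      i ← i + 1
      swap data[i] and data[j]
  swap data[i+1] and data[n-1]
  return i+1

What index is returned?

pivot = data[6] = 0; i = -1
j=0: data[0]=4 > 0 → no swap
j=1: data[1]=1 > 0 → no swap
j=2: data[2]=-2 ≤ 0 → i=0, swap data[0],data[2] → -2 1 4 -4 10 6 0
j=3: data[3]=-4 ≤ 0 → i=1, swap data[1],data[3] → -2 -4 4 1 10 6 0
j=4: data[4]=10 > 0 → no swap
j=5: data[5]=6 > 0 → no swap
final swap data[2],data[6] → -2 -4 0 1 10 6 4; return 2

2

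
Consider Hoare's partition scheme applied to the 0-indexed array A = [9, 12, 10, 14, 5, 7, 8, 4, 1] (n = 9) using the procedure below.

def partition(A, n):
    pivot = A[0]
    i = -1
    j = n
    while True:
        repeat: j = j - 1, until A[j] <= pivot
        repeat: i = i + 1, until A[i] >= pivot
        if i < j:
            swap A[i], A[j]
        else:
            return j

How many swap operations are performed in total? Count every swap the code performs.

pivot = A[0] = 9; i = -1, j = 9
j→8 (A[8]=1≤9), i→0 (A[0]=9≥9); i<j, swap → [1, 12, 10, 14, 5, 7, 8, 4, 9]
j→7 (A[7]=4≤9), i→1 (A[1]=12≥9); i<j, swap → [1, 4, 10, 14, 5, 7, 8, 12, 9]
j→6 (A[6]=8≤9), i→2 (A[2]=10≥9); i<j, swap → [1, 4, 8, 14, 5, 7, 10, 12, 9]
j→5 (A[5]=7≤9), i→3 (A[3]=14≥9); i<j, swap → [1, 4, 8, 7, 5, 14, 10, 12, 9]
j→4, i→5; i≥j, return j=4. A = [1, 4, 8, 7, 5, 14, 10, 12, 9]

4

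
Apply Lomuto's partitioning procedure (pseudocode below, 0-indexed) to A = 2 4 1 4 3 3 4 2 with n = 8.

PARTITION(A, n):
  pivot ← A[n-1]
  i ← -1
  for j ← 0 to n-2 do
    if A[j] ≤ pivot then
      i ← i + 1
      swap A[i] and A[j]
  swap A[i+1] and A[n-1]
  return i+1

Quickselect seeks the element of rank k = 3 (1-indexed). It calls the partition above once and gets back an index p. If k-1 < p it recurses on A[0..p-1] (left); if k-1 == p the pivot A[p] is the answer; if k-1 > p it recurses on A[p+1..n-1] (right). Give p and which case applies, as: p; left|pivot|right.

2; pivot

pivot = A[7] = 2; i = -1
j=0: A[0]=2 ≤ 2 → i=0, swap A[0],A[0] (no change) → 2 4 1 4 3 3 4 2
j=1: A[1]=4 > 2 → no swap
j=2: A[2]=1 ≤ 2 → i=1, swap A[1],A[2] → 2 1 4 4 3 3 4 2
j=3: A[3]=4 > 2 → no swap
j=4: A[4]=3 > 2 → no swap
j=5: A[5]=3 > 2 → no swap
j=6: A[6]=4 > 2 → no swap
final swap A[2],A[7] → 2 1 2 4 3 3 4 4; return 2
p = 2; k-1 = 2 == 2 ⇒ pivot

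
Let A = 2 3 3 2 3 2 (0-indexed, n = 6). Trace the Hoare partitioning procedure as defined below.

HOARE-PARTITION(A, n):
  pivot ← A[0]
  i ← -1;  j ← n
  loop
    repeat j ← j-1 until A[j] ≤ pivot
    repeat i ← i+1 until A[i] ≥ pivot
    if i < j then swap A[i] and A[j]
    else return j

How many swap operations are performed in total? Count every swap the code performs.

pivot=2
j stops at 5 (2), i stops at 0 (2); swap ⇒ 2 3 3 2 3 2
j stops at 3 (2), i stops at 1 (3); swap ⇒ 2 2 3 3 3 2
j stops at 1, i stops at 2; i≥j ⇒ return 1. A=2 2 3 3 3 2

2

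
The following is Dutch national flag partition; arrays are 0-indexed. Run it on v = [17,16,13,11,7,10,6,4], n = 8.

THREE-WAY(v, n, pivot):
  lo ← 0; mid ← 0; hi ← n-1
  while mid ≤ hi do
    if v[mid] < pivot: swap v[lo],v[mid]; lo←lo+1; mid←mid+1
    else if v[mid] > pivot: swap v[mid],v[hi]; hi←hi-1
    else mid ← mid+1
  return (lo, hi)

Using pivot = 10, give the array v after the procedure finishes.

[4,6,7,10,11,13,16,17]

pivot = 10; lo=0, mid=0, hi=7
v[mid]=17>10: swap v[0],v[7]; hi=6 → [4,16,13,11,7,10,6,17]
v[mid]=4<10: swap v[0],v[0]; lo=1,mid=1 → [4,16,13,11,7,10,6,17]
v[mid]=16>10: swap v[1],v[6]; hi=5 → [4,6,13,11,7,10,16,17]
v[mid]=6<10: swap v[1],v[1]; lo=2,mid=2 → [4,6,13,11,7,10,16,17]
v[mid]=13>10: swap v[2],v[5]; hi=4 → [4,6,10,11,7,13,16,17]
v[mid]=10=10: mid=3
v[mid]=11>10: swap v[3],v[4]; hi=3 → [4,6,10,7,11,13,16,17]
v[mid]=7<10: swap v[2],v[3]; lo=3,mid=4 → [4,6,7,10,11,13,16,17]
end: lo=3, hi=3; v = [4,6,7,10,11,13,16,17]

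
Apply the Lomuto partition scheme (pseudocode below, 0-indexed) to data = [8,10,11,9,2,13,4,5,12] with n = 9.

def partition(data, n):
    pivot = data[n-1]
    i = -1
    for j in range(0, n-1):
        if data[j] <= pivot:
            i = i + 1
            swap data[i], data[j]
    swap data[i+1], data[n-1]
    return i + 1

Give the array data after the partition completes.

[8,10,11,9,2,4,5,12,13]

pivot = data[8] = 12; i = -1
j=0: data[0]=8 ≤ 12 → i=0, swap data[0],data[0] (no change) → [8,10,11,9,2,13,4,5,12]
j=1: data[1]=10 ≤ 12 → i=1, swap data[1],data[1] (no change) → [8,10,11,9,2,13,4,5,12]
j=2: data[2]=11 ≤ 12 → i=2, swap data[2],data[2] (no change) → [8,10,11,9,2,13,4,5,12]
j=3: data[3]=9 ≤ 12 → i=3, swap data[3],data[3] (no change) → [8,10,11,9,2,13,4,5,12]
j=4: data[4]=2 ≤ 12 → i=4, swap data[4],data[4] (no change) → [8,10,11,9,2,13,4,5,12]
j=5: data[5]=13 > 12 → no swap
j=6: data[6]=4 ≤ 12 → i=5, swap data[5],data[6] → [8,10,11,9,2,4,13,5,12]
j=7: data[7]=5 ≤ 12 → i=6, swap data[6],data[7] → [8,10,11,9,2,4,5,13,12]
final swap data[7],data[8] → [8,10,11,9,2,4,5,12,13]; return 7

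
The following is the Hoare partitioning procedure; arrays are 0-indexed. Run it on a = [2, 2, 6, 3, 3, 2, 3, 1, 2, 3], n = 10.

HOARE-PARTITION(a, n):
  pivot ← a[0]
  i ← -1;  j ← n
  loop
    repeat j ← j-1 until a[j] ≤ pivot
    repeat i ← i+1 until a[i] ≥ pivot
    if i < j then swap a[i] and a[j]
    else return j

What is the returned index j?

pivot=2
j stops at 8 (2), i stops at 0 (2); swap ⇒ [2, 2, 6, 3, 3, 2, 3, 1, 2, 3]
j stops at 7 (1), i stops at 1 (2); swap ⇒ [2, 1, 6, 3, 3, 2, 3, 2, 2, 3]
j stops at 5 (2), i stops at 2 (6); swap ⇒ [2, 1, 2, 3, 3, 6, 3, 2, 2, 3]
j stops at 2, i stops at 3; i≥j ⇒ return 2. a=[2, 1, 2, 3, 3, 6, 3, 2, 2, 3]

2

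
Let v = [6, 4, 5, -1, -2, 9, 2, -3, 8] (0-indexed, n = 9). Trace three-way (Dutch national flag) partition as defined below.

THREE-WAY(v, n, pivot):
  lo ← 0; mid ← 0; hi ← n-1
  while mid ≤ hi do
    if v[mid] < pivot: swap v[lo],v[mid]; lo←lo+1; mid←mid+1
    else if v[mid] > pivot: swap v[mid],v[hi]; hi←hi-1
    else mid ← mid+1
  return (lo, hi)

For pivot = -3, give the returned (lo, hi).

pivot = -3; lo=0, mid=0, hi=8
v[mid]=6>-3: swap v[0],v[8]; hi=7 → [8, 4, 5, -1, -2, 9, 2, -3, 6]
v[mid]=8>-3: swap v[0],v[7]; hi=6 → [-3, 4, 5, -1, -2, 9, 2, 8, 6]
v[mid]=-3=-3: mid=1
v[mid]=4>-3: swap v[1],v[6]; hi=5 → [-3, 2, 5, -1, -2, 9, 4, 8, 6]
v[mid]=2>-3: swap v[1],v[5]; hi=4 → [-3, 9, 5, -1, -2, 2, 4, 8, 6]
v[mid]=9>-3: swap v[1],v[4]; hi=3 → [-3, -2, 5, -1, 9, 2, 4, 8, 6]
v[mid]=-2>-3: swap v[1],v[3]; hi=2 → [-3, -1, 5, -2, 9, 2, 4, 8, 6]
v[mid]=-1>-3: swap v[1],v[2]; hi=1 → [-3, 5, -1, -2, 9, 2, 4, 8, 6]
v[mid]=5>-3: swap v[1],v[1]; hi=0 → [-3, 5, -1, -2, 9, 2, 4, 8, 6]
end: lo=0, hi=0; v = [-3, 5, -1, -2, 9, 2, 4, 8, 6]

(0, 0)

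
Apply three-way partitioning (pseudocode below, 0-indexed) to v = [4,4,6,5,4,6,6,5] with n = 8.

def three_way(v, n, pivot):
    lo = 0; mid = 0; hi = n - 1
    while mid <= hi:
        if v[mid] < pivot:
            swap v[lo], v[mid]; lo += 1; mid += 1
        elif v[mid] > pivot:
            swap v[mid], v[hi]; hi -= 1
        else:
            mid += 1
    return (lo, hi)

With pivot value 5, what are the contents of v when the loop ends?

lo=0 mid=0 hi=7
4<5: swap(0,0), lo=1 mid=1 ⇒ [4,4,6,5,4,6,6,5]
4<5: swap(1,1), lo=2 mid=2 ⇒ [4,4,6,5,4,6,6,5]
6>5: swap(2,7), hi=6 ⇒ [4,4,5,5,4,6,6,6]
5=5: mid=3
5=5: mid=4
4<5: swap(2,4), lo=3 mid=5 ⇒ [4,4,4,5,5,6,6,6]
6>5: swap(5,6), hi=5 ⇒ [4,4,4,5,5,6,6,6]
6>5: swap(5,5), hi=4 ⇒ [4,4,4,5,5,6,6,6]
done. lo=3 hi=4; v=[4,4,4,5,5,6,6,6]

[4,4,4,5,5,6,6,6]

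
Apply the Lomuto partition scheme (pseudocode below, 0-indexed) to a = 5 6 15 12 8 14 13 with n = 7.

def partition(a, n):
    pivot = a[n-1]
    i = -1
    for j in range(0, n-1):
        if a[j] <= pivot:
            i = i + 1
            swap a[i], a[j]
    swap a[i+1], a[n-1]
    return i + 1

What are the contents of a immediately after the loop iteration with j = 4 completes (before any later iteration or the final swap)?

5 6 12 8 15 14 13

pivot = a[6] = 13; i = -1
j=0: a[0]=5 ≤ 13 → i=0, swap a[0],a[0] (no change) → 5 6 15 12 8 14 13
j=1: a[1]=6 ≤ 13 → i=1, swap a[1],a[1] (no change) → 5 6 15 12 8 14 13
j=2: a[2]=15 > 13 → no swap
j=3: a[3]=12 ≤ 13 → i=2, swap a[2],a[3] → 5 6 12 15 8 14 13
j=4: a[4]=8 ≤ 13 → i=3, swap a[3],a[4] → 5 6 12 8 15 14 13
(after j=4) a = 5 6 12 8 15 14 13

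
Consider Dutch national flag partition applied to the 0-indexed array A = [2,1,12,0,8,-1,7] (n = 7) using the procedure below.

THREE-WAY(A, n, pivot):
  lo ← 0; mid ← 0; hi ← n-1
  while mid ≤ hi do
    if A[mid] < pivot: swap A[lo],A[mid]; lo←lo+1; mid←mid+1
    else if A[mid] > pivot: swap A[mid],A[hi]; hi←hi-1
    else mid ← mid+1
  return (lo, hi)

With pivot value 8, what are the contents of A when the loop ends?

[2,1,7,0,-1,8,12]

lo=0 mid=0 hi=6
2<8: swap(0,0), lo=1 mid=1 ⇒ [2,1,12,0,8,-1,7]
1<8: swap(1,1), lo=2 mid=2 ⇒ [2,1,12,0,8,-1,7]
12>8: swap(2,6), hi=5 ⇒ [2,1,7,0,8,-1,12]
7<8: swap(2,2), lo=3 mid=3 ⇒ [2,1,7,0,8,-1,12]
0<8: swap(3,3), lo=4 mid=4 ⇒ [2,1,7,0,8,-1,12]
8=8: mid=5
-1<8: swap(4,5), lo=5 mid=6 ⇒ [2,1,7,0,-1,8,12]
done. lo=5 hi=5; A=[2,1,7,0,-1,8,12]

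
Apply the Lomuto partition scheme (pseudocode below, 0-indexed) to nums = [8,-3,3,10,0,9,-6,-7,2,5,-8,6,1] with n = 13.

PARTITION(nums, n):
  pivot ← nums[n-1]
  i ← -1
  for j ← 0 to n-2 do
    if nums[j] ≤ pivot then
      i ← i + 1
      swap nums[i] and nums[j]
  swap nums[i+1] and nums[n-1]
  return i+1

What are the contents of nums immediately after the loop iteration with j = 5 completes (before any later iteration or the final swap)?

pivot = nums[12] = 1; i = -1
j=0: nums[0]=8 > 1 → no swap
j=1: nums[1]=-3 ≤ 1 → i=0, swap nums[0],nums[1] → [-3,8,3,10,0,9,-6,-7,2,5,-8,6,1]
j=2: nums[2]=3 > 1 → no swap
j=3: nums[3]=10 > 1 → no swap
j=4: nums[4]=0 ≤ 1 → i=1, swap nums[1],nums[4] → [-3,0,3,10,8,9,-6,-7,2,5,-8,6,1]
j=5: nums[5]=9 > 1 → no swap
(after j=5) nums = [-3,0,3,10,8,9,-6,-7,2,5,-8,6,1]

[-3,0,3,10,8,9,-6,-7,2,5,-8,6,1]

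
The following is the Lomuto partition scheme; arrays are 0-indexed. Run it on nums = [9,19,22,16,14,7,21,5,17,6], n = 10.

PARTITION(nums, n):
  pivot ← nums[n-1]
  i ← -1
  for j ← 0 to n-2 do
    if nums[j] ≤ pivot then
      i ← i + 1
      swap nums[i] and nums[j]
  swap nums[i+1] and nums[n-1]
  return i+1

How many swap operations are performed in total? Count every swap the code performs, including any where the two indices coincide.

2

pivot=6, i=-1
j=0: 9>6, skip
j=1: 19>6, skip
j=2: 22>6, skip
j=3: 16>6, skip
j=4: 14>6, skip
j=5: 7>6, skip
j=6: 21>6, skip
j=7: 5≤6, i=0, swap(0,7) ⇒ [5,19,22,16,14,7,21,9,17,6]
j=8: 17>6, skip
swap(1,9) ⇒ [5,6,22,16,14,7,21,9,17,19]; return 1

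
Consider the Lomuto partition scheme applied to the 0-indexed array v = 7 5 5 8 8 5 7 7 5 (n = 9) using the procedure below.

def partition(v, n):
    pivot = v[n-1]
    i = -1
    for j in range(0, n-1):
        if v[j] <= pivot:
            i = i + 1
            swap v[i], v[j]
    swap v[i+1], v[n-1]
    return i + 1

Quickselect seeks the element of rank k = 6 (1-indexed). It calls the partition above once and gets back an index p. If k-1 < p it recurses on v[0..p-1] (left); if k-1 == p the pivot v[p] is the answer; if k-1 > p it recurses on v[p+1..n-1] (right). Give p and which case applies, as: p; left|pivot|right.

pivot = v[8] = 5; i = -1
j=0: v[0]=7 > 5 → no swap
j=1: v[1]=5 ≤ 5 → i=0, swap v[0],v[1] → 5 7 5 8 8 5 7 7 5
j=2: v[2]=5 ≤ 5 → i=1, swap v[1],v[2] → 5 5 7 8 8 5 7 7 5
j=3: v[3]=8 > 5 → no swap
j=4: v[4]=8 > 5 → no swap
j=5: v[5]=5 ≤ 5 → i=2, swap v[2],v[5] → 5 5 5 8 8 7 7 7 5
j=6: v[6]=7 > 5 → no swap
j=7: v[7]=7 > 5 → no swap
final swap v[3],v[8] → 5 5 5 5 8 7 7 7 8; return 3
p = 3; k-1 = 5 > 3 ⇒ right

3; right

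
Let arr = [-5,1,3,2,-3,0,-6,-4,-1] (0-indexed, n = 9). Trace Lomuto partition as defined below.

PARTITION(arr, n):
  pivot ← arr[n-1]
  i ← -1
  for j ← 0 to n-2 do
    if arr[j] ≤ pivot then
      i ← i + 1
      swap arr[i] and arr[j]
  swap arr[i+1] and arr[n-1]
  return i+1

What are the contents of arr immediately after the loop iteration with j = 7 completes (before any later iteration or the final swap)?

[-5,-3,-6,-4,1,0,3,2,-1]

pivot = arr[8] = -1; i = -1
j=0: arr[0]=-5 ≤ -1 → i=0, swap arr[0],arr[0] (no change) → [-5,1,3,2,-3,0,-6,-4,-1]
j=1: arr[1]=1 > -1 → no swap
j=2: arr[2]=3 > -1 → no swap
j=3: arr[3]=2 > -1 → no swap
j=4: arr[4]=-3 ≤ -1 → i=1, swap arr[1],arr[4] → [-5,-3,3,2,1,0,-6,-4,-1]
j=5: arr[5]=0 > -1 → no swap
j=6: arr[6]=-6 ≤ -1 → i=2, swap arr[2],arr[6] → [-5,-3,-6,2,1,0,3,-4,-1]
j=7: arr[7]=-4 ≤ -1 → i=3, swap arr[3],arr[7] → [-5,-3,-6,-4,1,0,3,2,-1]
(after j=7) arr = [-5,-3,-6,-4,1,0,3,2,-1]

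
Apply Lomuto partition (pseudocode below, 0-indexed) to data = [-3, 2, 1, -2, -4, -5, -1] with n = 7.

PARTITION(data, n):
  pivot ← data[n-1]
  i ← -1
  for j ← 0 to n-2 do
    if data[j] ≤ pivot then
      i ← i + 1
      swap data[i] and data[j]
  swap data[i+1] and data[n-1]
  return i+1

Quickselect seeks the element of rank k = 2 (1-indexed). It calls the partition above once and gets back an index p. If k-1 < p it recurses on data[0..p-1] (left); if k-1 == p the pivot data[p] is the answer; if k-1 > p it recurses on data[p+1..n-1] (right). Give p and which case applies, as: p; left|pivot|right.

4; left

pivot=-1, i=-1
j=0: -3≤-1, i=0, swap(0,0) ⇒ [-3, 2, 1, -2, -4, -5, -1]
j=1: 2>-1, skip
j=2: 1>-1, skip
j=3: -2≤-1, i=1, swap(1,3) ⇒ [-3, -2, 1, 2, -4, -5, -1]
j=4: -4≤-1, i=2, swap(2,4) ⇒ [-3, -2, -4, 2, 1, -5, -1]
j=5: -5≤-1, i=3, swap(3,5) ⇒ [-3, -2, -4, -5, 1, 2, -1]
swap(4,6) ⇒ [-3, -2, -4, -5, -1, 2, 1]; return 4
p = 4; k-1 = 1 < 4 ⇒ left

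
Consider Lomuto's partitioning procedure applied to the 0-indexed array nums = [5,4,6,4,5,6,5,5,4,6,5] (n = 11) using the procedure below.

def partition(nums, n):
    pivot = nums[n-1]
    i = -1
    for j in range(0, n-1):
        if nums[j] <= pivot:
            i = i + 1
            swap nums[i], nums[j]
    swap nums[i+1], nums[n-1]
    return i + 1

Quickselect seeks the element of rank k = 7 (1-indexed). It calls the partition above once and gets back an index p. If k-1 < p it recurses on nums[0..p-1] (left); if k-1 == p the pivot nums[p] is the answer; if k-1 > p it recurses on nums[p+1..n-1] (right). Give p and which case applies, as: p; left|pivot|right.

7; left

pivot = nums[10] = 5; i = -1
j=0: nums[0]=5 ≤ 5 → i=0, swap nums[0],nums[0] (no change) → [5,4,6,4,5,6,5,5,4,6,5]
j=1: nums[1]=4 ≤ 5 → i=1, swap nums[1],nums[1] (no change) → [5,4,6,4,5,6,5,5,4,6,5]
j=2: nums[2]=6 > 5 → no swap
j=3: nums[3]=4 ≤ 5 → i=2, swap nums[2],nums[3] → [5,4,4,6,5,6,5,5,4,6,5]
j=4: nums[4]=5 ≤ 5 → i=3, swap nums[3],nums[4] → [5,4,4,5,6,6,5,5,4,6,5]
j=5: nums[5]=6 > 5 → no swap
j=6: nums[6]=5 ≤ 5 → i=4, swap nums[4],nums[6] → [5,4,4,5,5,6,6,5,4,6,5]
j=7: nums[7]=5 ≤ 5 → i=5, swap nums[5],nums[7] → [5,4,4,5,5,5,6,6,4,6,5]
j=8: nums[8]=4 ≤ 5 → i=6, swap nums[6],nums[8] → [5,4,4,5,5,5,4,6,6,6,5]
j=9: nums[9]=6 > 5 → no swap
final swap nums[7],nums[10] → [5,4,4,5,5,5,4,5,6,6,6]; return 7
p = 7; k-1 = 6 < 7 ⇒ left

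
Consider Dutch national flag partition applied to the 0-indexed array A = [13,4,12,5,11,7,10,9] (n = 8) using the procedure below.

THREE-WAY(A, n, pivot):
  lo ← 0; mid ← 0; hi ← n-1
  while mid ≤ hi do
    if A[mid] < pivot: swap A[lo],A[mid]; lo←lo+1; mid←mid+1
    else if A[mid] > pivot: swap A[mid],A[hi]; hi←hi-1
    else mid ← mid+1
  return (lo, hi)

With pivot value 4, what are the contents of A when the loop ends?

lo=0 mid=0 hi=7
13>4: swap(0,7), hi=6 ⇒ [9,4,12,5,11,7,10,13]
9>4: swap(0,6), hi=5 ⇒ [10,4,12,5,11,7,9,13]
10>4: swap(0,5), hi=4 ⇒ [7,4,12,5,11,10,9,13]
7>4: swap(0,4), hi=3 ⇒ [11,4,12,5,7,10,9,13]
11>4: swap(0,3), hi=2 ⇒ [5,4,12,11,7,10,9,13]
5>4: swap(0,2), hi=1 ⇒ [12,4,5,11,7,10,9,13]
12>4: swap(0,1), hi=0 ⇒ [4,12,5,11,7,10,9,13]
4=4: mid=1
done. lo=0 hi=0; A=[4,12,5,11,7,10,9,13]

[4,12,5,11,7,10,9,13]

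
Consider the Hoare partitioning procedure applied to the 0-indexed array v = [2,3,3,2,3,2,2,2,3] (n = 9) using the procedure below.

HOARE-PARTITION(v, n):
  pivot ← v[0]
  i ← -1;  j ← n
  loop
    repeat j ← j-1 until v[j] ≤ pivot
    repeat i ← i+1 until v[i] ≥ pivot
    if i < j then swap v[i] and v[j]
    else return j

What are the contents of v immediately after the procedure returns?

[2,2,2,2,3,3,3,2,3]

pivot=2
j stops at 7 (2), i stops at 0 (2); swap ⇒ [2,3,3,2,3,2,2,2,3]
j stops at 6 (2), i stops at 1 (3); swap ⇒ [2,2,3,2,3,2,3,2,3]
j stops at 5 (2), i stops at 2 (3); swap ⇒ [2,2,2,2,3,3,3,2,3]
j stops at 3, i stops at 3; i≥j ⇒ return 3. v=[2,2,2,2,3,3,3,2,3]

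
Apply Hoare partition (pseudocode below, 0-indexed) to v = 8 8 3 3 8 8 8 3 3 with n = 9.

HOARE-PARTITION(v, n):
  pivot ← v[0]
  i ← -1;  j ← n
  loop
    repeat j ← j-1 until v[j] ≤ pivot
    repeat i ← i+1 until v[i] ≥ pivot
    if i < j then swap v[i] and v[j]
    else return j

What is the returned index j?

pivot=8
j stops at 8 (3), i stops at 0 (8); swap ⇒ 3 8 3 3 8 8 8 3 8
j stops at 7 (3), i stops at 1 (8); swap ⇒ 3 3 3 3 8 8 8 8 8
j stops at 6 (8), i stops at 4 (8); swap ⇒ 3 3 3 3 8 8 8 8 8
j stops at 5, i stops at 5; i≥j ⇒ return 5. v=3 3 3 3 8 8 8 8 8

5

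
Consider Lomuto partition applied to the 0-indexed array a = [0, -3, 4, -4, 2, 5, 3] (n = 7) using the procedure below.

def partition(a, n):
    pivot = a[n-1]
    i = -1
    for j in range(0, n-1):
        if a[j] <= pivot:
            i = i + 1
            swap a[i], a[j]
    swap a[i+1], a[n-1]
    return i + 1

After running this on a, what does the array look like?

pivot=3, i=-1
j=0: 0≤3, i=0, swap(0,0) ⇒ [0, -3, 4, -4, 2, 5, 3]
j=1: -3≤3, i=1, swap(1,1) ⇒ [0, -3, 4, -4, 2, 5, 3]
j=2: 4>3, skip
j=3: -4≤3, i=2, swap(2,3) ⇒ [0, -3, -4, 4, 2, 5, 3]
j=4: 2≤3, i=3, swap(3,4) ⇒ [0, -3, -4, 2, 4, 5, 3]
j=5: 5>3, skip
swap(4,6) ⇒ [0, -3, -4, 2, 3, 5, 4]; return 4

[0, -3, -4, 2, 3, 5, 4]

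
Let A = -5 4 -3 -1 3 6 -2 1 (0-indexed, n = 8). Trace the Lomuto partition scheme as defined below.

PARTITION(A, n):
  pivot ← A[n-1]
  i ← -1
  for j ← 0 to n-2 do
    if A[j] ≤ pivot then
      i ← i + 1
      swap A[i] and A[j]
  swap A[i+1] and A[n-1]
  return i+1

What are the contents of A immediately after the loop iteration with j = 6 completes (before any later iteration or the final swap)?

-5 -3 -1 -2 3 6 4 1

pivot = A[7] = 1; i = -1
j=0: A[0]=-5 ≤ 1 → i=0, swap A[0],A[0] (no change) → -5 4 -3 -1 3 6 -2 1
j=1: A[1]=4 > 1 → no swap
j=2: A[2]=-3 ≤ 1 → i=1, swap A[1],A[2] → -5 -3 4 -1 3 6 -2 1
j=3: A[3]=-1 ≤ 1 → i=2, swap A[2],A[3] → -5 -3 -1 4 3 6 -2 1
j=4: A[4]=3 > 1 → no swap
j=5: A[5]=6 > 1 → no swap
j=6: A[6]=-2 ≤ 1 → i=3, swap A[3],A[6] → -5 -3 -1 -2 3 6 4 1
(after j=6) A = -5 -3 -1 -2 3 6 4 1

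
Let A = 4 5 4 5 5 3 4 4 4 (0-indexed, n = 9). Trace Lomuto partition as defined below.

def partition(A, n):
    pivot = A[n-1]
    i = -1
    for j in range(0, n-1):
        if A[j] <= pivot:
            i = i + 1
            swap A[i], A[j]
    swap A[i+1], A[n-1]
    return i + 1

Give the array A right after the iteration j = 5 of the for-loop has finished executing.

pivot=4, i=-1
j=0: 4≤4, i=0, swap(0,0) ⇒ 4 5 4 5 5 3 4 4 4
j=1: 5>4, skip
j=2: 4≤4, i=1, swap(1,2) ⇒ 4 4 5 5 5 3 4 4 4
j=3: 5>4, skip
j=4: 5>4, skip
j=5: 3≤4, i=2, swap(2,5) ⇒ 4 4 3 5 5 5 4 4 4
(after j=5) A = 4 4 3 5 5 5 4 4 4

4 4 3 5 5 5 4 4 4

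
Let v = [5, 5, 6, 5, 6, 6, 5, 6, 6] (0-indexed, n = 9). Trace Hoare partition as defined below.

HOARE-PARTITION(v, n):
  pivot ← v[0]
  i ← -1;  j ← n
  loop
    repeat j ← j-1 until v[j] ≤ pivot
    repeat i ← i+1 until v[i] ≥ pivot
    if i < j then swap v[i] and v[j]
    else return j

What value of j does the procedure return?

pivot=5
j stops at 6 (5), i stops at 0 (5); swap ⇒ [5, 5, 6, 5, 6, 6, 5, 6, 6]
j stops at 3 (5), i stops at 1 (5); swap ⇒ [5, 5, 6, 5, 6, 6, 5, 6, 6]
j stops at 1, i stops at 2; i≥j ⇒ return 1. v=[5, 5, 6, 5, 6, 6, 5, 6, 6]

1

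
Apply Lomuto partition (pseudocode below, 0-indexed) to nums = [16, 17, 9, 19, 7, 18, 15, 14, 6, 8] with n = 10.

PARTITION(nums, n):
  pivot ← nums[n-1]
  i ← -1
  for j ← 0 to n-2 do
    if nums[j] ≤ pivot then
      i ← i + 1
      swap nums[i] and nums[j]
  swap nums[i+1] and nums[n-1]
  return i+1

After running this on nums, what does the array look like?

pivot = nums[9] = 8; i = -1
j=0: nums[0]=16 > 8 → no swap
j=1: nums[1]=17 > 8 → no swap
j=2: nums[2]=9 > 8 → no swap
j=3: nums[3]=19 > 8 → no swap
j=4: nums[4]=7 ≤ 8 → i=0, swap nums[0],nums[4] → [7, 17, 9, 19, 16, 18, 15, 14, 6, 8]
j=5: nums[5]=18 > 8 → no swap
j=6: nums[6]=15 > 8 → no swap
j=7: nums[7]=14 > 8 → no swap
j=8: nums[8]=6 ≤ 8 → i=1, swap nums[1],nums[8] → [7, 6, 9, 19, 16, 18, 15, 14, 17, 8]
final swap nums[2],nums[9] → [7, 6, 8, 19, 16, 18, 15, 14, 17, 9]; return 2

[7, 6, 8, 19, 16, 18, 15, 14, 17, 9]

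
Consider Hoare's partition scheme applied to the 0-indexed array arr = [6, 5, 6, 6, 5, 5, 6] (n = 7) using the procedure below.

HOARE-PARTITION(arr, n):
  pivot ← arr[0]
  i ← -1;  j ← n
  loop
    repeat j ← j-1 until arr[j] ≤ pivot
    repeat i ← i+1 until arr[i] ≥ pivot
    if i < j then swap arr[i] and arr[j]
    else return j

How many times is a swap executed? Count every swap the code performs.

3

pivot=6
j stops at 6 (6), i stops at 0 (6); swap ⇒ [6, 5, 6, 6, 5, 5, 6]
j stops at 5 (5), i stops at 2 (6); swap ⇒ [6, 5, 5, 6, 5, 6, 6]
j stops at 4 (5), i stops at 3 (6); swap ⇒ [6, 5, 5, 5, 6, 6, 6]
j stops at 3, i stops at 4; i≥j ⇒ return 3. arr=[6, 5, 5, 5, 6, 6, 6]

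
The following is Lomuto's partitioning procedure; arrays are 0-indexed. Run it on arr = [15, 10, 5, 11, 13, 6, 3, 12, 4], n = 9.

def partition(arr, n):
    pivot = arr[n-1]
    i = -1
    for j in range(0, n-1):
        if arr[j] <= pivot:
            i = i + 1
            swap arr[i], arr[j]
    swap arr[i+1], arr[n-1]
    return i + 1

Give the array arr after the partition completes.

pivot = arr[8] = 4; i = -1
j=0: arr[0]=15 > 4 → no swap
j=1: arr[1]=10 > 4 → no swap
j=2: arr[2]=5 > 4 → no swap
j=3: arr[3]=11 > 4 → no swap
j=4: arr[4]=13 > 4 → no swap
j=5: arr[5]=6 > 4 → no swap
j=6: arr[6]=3 ≤ 4 → i=0, swap arr[0],arr[6] → [3, 10, 5, 11, 13, 6, 15, 12, 4]
j=7: arr[7]=12 > 4 → no swap
final swap arr[1],arr[8] → [3, 4, 5, 11, 13, 6, 15, 12, 10]; return 1

[3, 4, 5, 11, 13, 6, 15, 12, 10]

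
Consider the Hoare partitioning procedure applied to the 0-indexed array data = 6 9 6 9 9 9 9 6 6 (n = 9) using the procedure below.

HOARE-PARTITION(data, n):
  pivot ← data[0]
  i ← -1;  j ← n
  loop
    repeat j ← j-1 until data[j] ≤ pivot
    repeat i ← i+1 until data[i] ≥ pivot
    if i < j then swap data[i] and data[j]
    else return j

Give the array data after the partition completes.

pivot = data[0] = 6; i = -1, j = 9
j→8 (data[8]=6≤6), i→0 (data[0]=6≥6); i<j, swap → 6 9 6 9 9 9 9 6 6
j→7 (data[7]=6≤6), i→1 (data[1]=9≥6); i<j, swap → 6 6 6 9 9 9 9 9 6
j→2, i→2; i≥j, return j=2. data = 6 6 6 9 9 9 9 9 6

6 6 6 9 9 9 9 9 6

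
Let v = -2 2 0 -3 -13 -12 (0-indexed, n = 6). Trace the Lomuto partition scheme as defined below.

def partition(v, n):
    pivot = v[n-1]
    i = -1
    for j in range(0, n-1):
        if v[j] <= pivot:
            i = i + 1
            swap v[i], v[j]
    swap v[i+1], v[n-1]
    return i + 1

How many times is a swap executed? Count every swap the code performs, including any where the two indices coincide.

2

pivot=-12, i=-1
j=0: -2>-12, skip
j=1: 2>-12, skip
j=2: 0>-12, skip
j=3: -3>-12, skip
j=4: -13≤-12, i=0, swap(0,4) ⇒ -13 2 0 -3 -2 -12
swap(1,5) ⇒ -13 -12 0 -3 -2 2; return 1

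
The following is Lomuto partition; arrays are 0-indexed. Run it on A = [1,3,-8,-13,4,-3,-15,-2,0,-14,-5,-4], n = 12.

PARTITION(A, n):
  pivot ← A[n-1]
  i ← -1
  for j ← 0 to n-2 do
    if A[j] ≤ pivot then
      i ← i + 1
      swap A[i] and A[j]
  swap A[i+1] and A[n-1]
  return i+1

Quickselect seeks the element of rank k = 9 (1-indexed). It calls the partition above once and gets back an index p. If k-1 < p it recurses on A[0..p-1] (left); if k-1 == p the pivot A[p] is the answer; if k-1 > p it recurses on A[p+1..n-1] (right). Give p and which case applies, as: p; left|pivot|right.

5; right

pivot=-4, i=-1
j=0: 1>-4, skip
j=1: 3>-4, skip
j=2: -8≤-4, i=0, swap(0,2) ⇒ [-8,3,1,-13,4,-3,-15,-2,0,-14,-5,-4]
j=3: -13≤-4, i=1, swap(1,3) ⇒ [-8,-13,1,3,4,-3,-15,-2,0,-14,-5,-4]
j=4: 4>-4, skip
j=5: -3>-4, skip
j=6: -15≤-4, i=2, swap(2,6) ⇒ [-8,-13,-15,3,4,-3,1,-2,0,-14,-5,-4]
j=7: -2>-4, skip
j=8: 0>-4, skip
j=9: -14≤-4, i=3, swap(3,9) ⇒ [-8,-13,-15,-14,4,-3,1,-2,0,3,-5,-4]
j=10: -5≤-4, i=4, swap(4,10) ⇒ [-8,-13,-15,-14,-5,-3,1,-2,0,3,4,-4]
swap(5,11) ⇒ [-8,-13,-15,-14,-5,-4,1,-2,0,3,4,-3]; return 5
p = 5; k-1 = 8 > 5 ⇒ right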